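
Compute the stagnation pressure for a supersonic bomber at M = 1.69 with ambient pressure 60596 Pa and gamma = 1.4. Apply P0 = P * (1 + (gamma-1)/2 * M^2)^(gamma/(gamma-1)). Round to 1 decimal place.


Step 1: (gamma-1)/2 * M^2 = 0.2 * 2.8561 = 0.57122
Step 2: 1 + 0.57122 = 1.57122
Step 3: Exponent gamma/(gamma-1) = 3.5
Step 4: P0 = 60596 * 1.57122^3.5 = 294627.6 Pa

294627.6


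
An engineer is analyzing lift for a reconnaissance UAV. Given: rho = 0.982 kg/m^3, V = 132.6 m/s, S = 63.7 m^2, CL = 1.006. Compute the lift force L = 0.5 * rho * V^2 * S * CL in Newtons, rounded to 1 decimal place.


Step 1: Calculate dynamic pressure q = 0.5 * 0.982 * 132.6^2 = 0.5 * 0.982 * 17582.76 = 8633.1352 Pa
Step 2: Multiply by wing area and lift coefficient: L = 8633.1352 * 63.7 * 1.006
Step 3: L = 549930.7097 * 1.006 = 553230.3 N

553230.3


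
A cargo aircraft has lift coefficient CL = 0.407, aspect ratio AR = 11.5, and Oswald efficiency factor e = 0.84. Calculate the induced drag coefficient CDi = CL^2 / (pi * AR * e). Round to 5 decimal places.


Step 1: CL^2 = 0.407^2 = 0.165649
Step 2: pi * AR * e = 3.14159 * 11.5 * 0.84 = 30.347785
Step 3: CDi = 0.165649 / 30.347785 = 0.00546

0.00546


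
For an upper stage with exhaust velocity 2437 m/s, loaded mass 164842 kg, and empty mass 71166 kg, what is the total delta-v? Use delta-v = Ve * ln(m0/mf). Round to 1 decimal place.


Step 1: Mass ratio m0/mf = 164842 / 71166 = 2.316303
Step 2: ln(2.316303) = 0.839972
Step 3: delta-v = 2437 * 0.839972 = 2047.0 m/s

2047.0


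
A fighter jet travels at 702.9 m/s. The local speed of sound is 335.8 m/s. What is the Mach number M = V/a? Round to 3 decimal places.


Step 1: M = V / a = 702.9 / 335.8
Step 2: M = 2.093

2.093


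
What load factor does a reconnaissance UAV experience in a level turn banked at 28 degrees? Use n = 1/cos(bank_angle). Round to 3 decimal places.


Step 1: Convert 28 degrees to radians = 0.488692
Step 2: cos(28 deg) = 0.882948
Step 3: n = 1 / 0.882948 = 1.133

1.133


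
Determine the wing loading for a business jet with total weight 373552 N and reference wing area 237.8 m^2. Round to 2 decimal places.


Step 1: Wing loading = W / S = 373552 / 237.8
Step 2: Wing loading = 1570.87 N/m^2

1570.87


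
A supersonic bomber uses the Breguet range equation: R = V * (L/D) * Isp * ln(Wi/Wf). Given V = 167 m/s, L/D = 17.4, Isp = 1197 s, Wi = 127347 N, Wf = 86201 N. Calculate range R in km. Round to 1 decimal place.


Step 1: Coefficient = V * (L/D) * Isp = 167 * 17.4 * 1197 = 3478242.6 m
Step 2: Wi/Wf = 127347 / 86201 = 1.477326
Step 3: ln(1.477326) = 0.390234
Step 4: R = 3478242.6 * 0.390234 = 1357328.1 m = 1357.3 km

1357.3


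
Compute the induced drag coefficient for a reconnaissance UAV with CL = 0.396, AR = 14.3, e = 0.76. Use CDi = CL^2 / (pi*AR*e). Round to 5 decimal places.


Step 1: CL^2 = 0.396^2 = 0.156816
Step 2: pi * AR * e = 3.14159 * 14.3 * 0.76 = 34.142829
Step 3: CDi = 0.156816 / 34.142829 = 0.00459

0.00459


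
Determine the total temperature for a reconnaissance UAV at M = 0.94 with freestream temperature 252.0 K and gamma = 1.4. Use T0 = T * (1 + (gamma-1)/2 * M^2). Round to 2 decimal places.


Step 1: (gamma-1)/2 = 0.2
Step 2: M^2 = 0.8836
Step 3: 1 + 0.2 * 0.8836 = 1.17672
Step 4: T0 = 252.0 * 1.17672 = 296.53 K

296.53


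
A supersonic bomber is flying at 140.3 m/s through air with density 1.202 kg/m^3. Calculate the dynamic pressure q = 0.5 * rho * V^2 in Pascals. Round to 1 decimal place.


Step 1: V^2 = 140.3^2 = 19684.09
Step 2: q = 0.5 * 1.202 * 19684.09
Step 3: q = 11830.1 Pa

11830.1


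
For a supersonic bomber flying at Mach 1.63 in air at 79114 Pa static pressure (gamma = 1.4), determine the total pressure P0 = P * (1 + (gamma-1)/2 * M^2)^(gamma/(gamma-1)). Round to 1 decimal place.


Step 1: (gamma-1)/2 * M^2 = 0.2 * 2.6569 = 0.53138
Step 2: 1 + 0.53138 = 1.53138
Step 3: Exponent gamma/(gamma-1) = 3.5
Step 4: P0 = 79114 * 1.53138^3.5 = 351595.9 Pa

351595.9


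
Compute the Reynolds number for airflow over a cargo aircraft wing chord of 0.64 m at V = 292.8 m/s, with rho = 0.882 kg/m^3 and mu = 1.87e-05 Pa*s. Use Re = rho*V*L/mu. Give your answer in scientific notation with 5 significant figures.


Step 1: Numerator = rho * V * L = 0.882 * 292.8 * 0.64 = 165.279744
Step 2: Re = 165.279744 / 1.87e-05
Step 3: Re = 8.8385e+06

8.8385e+06


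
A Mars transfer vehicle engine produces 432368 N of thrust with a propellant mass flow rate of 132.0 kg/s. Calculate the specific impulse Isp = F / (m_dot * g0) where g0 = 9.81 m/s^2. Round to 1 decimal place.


Step 1: m_dot * g0 = 132.0 * 9.81 = 1294.92
Step 2: Isp = 432368 / 1294.92 = 333.9 s

333.9


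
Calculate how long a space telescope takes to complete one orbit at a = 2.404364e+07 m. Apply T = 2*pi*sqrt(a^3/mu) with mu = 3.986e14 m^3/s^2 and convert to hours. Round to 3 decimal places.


Step 1: a^3 / mu = 1.389955e+22 / 3.986e14 = 3.487092e+07
Step 2: sqrt(3.487092e+07) = 5905.1601 s
Step 3: T = 2*pi * 5905.1601 = 37103.22 s
Step 4: T in hours = 37103.22 / 3600 = 10.306 hours

10.306


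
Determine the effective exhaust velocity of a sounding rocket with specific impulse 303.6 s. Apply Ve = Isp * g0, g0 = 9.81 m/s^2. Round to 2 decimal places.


Step 1: Ve = Isp * g0 = 303.6 * 9.81
Step 2: Ve = 2978.32 m/s

2978.32


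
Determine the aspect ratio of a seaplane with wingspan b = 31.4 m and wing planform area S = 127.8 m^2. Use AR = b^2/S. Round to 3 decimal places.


Step 1: b^2 = 31.4^2 = 985.96
Step 2: AR = 985.96 / 127.8 = 7.715

7.715


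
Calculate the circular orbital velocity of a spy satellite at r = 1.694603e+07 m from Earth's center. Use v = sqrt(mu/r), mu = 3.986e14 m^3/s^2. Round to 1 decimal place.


Step 1: mu / r = 3.986e14 / 1.694603e+07 = 23521733.4089
Step 2: v = sqrt(23521733.4089) = 4849.9 m/s

4849.9


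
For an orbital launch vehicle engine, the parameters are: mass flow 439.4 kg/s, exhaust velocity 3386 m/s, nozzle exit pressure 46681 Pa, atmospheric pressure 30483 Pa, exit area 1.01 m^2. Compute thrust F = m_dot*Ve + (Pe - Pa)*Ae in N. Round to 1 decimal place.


Step 1: Momentum thrust = m_dot * Ve = 439.4 * 3386 = 1487808.4 N
Step 2: Pressure thrust = (Pe - Pa) * Ae = (46681 - 30483) * 1.01 = 16359.98 N
Step 3: Total thrust F = 1487808.4 + 16359.98 = 1504168.4 N

1504168.4


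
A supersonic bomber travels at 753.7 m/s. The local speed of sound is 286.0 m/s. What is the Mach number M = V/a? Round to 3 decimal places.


Step 1: M = V / a = 753.7 / 286.0
Step 2: M = 2.635

2.635


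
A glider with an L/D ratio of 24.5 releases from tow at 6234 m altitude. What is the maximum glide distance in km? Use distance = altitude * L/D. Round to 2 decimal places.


Step 1: Glide distance = altitude * L/D = 6234 * 24.5 = 152733.0 m
Step 2: Convert to km: 152733.0 / 1000 = 152.73 km

152.73


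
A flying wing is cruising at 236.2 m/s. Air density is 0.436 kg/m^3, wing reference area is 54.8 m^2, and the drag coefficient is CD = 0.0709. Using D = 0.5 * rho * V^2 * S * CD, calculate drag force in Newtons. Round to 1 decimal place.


Step 1: Dynamic pressure q = 0.5 * 0.436 * 236.2^2 = 12162.3159 Pa
Step 2: Drag D = q * S * CD = 12162.3159 * 54.8 * 0.0709
Step 3: D = 47254.5 N

47254.5


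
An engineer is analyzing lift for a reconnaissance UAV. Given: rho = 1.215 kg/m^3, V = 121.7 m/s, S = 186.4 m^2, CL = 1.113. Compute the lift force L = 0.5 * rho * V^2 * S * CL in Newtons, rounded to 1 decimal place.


Step 1: Calculate dynamic pressure q = 0.5 * 1.215 * 121.7^2 = 0.5 * 1.215 * 14810.89 = 8997.6157 Pa
Step 2: Multiply by wing area and lift coefficient: L = 8997.6157 * 186.4 * 1.113
Step 3: L = 1677155.5618 * 1.113 = 1866674.1 N

1866674.1


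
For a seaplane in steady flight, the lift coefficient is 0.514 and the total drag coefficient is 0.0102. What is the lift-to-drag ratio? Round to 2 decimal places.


Step 1: L/D = CL / CD = 0.514 / 0.0102
Step 2: L/D = 50.39

50.39


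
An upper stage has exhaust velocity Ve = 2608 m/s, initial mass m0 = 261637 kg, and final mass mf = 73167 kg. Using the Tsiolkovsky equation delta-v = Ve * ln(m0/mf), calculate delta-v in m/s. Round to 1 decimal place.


Step 1: Mass ratio m0/mf = 261637 / 73167 = 3.575888
Step 2: ln(3.575888) = 1.274214
Step 3: delta-v = 2608 * 1.274214 = 3323.1 m/s

3323.1


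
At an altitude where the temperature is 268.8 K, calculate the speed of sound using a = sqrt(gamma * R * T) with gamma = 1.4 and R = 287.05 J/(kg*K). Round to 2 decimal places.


Step 1: gamma * R * T = 1.4 * 287.05 * 268.8 = 108022.656
Step 2: a = sqrt(108022.656) = 328.67 m/s

328.67


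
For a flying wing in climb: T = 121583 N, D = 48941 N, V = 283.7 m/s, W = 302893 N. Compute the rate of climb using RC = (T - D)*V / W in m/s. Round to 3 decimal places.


Step 1: Excess thrust = T - D = 121583 - 48941 = 72642 N
Step 2: Excess power = 72642 * 283.7 = 20608535.4 W
Step 3: RC = 20608535.4 / 302893 = 68.039 m/s

68.039


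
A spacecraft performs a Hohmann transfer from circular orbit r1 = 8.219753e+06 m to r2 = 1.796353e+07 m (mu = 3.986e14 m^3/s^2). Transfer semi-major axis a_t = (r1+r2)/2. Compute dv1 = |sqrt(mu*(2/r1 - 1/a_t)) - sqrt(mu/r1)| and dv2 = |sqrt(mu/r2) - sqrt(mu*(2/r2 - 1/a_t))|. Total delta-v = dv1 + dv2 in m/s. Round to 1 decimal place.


Step 1: Transfer semi-major axis a_t = (8.219753e+06 + 1.796353e+07) / 2 = 1.309164e+07 m
Step 2: v1 (circular at r1) = sqrt(mu/r1) = 6963.69 m/s
Step 3: v_t1 = sqrt(mu*(2/r1 - 1/a_t)) = 8157.14 m/s
Step 4: dv1 = |8157.14 - 6963.69| = 1193.46 m/s
Step 5: v2 (circular at r2) = 4710.56 m/s, v_t2 = 3732.55 m/s
Step 6: dv2 = |4710.56 - 3732.55| = 978.02 m/s
Step 7: Total delta-v = 1193.46 + 978.02 = 2171.5 m/s

2171.5


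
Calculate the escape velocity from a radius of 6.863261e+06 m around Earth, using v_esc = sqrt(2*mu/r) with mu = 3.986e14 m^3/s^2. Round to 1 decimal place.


Step 1: 2*mu/r = 2 * 3.986e14 / 6.863261e+06 = 116154696.7251
Step 2: v_esc = sqrt(116154696.7251) = 10777.5 m/s

10777.5


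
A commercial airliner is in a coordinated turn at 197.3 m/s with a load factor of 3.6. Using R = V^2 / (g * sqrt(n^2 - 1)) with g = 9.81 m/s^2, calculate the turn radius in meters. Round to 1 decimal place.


Step 1: V^2 = 197.3^2 = 38927.29
Step 2: n^2 - 1 = 3.6^2 - 1 = 11.96
Step 3: sqrt(11.96) = 3.458323
Step 4: R = 38927.29 / (9.81 * 3.458323) = 1147.4 m

1147.4


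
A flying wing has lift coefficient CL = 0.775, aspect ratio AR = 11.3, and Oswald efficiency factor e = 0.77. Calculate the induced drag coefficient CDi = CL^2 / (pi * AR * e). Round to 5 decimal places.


Step 1: CL^2 = 0.775^2 = 0.600625
Step 2: pi * AR * e = 3.14159 * 11.3 * 0.77 = 27.334998
Step 3: CDi = 0.600625 / 27.334998 = 0.02197

0.02197


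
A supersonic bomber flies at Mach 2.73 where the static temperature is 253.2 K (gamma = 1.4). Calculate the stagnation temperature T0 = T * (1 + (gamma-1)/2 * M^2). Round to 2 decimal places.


Step 1: (gamma-1)/2 = 0.2
Step 2: M^2 = 7.4529
Step 3: 1 + 0.2 * 7.4529 = 2.49058
Step 4: T0 = 253.2 * 2.49058 = 630.61 K

630.61


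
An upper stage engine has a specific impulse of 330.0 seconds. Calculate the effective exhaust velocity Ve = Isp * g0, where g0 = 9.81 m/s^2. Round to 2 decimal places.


Step 1: Ve = Isp * g0 = 330.0 * 9.81
Step 2: Ve = 3237.30 m/s

3237.30


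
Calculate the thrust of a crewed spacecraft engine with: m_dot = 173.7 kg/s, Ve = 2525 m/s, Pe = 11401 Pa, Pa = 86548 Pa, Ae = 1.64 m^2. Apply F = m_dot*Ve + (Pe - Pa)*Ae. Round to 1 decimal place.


Step 1: Momentum thrust = m_dot * Ve = 173.7 * 2525 = 438592.5 N
Step 2: Pressure thrust = (Pe - Pa) * Ae = (11401 - 86548) * 1.64 = -123241.08 N
Step 3: Total thrust F = 438592.5 + -123241.08 = 315351.4 N

315351.4


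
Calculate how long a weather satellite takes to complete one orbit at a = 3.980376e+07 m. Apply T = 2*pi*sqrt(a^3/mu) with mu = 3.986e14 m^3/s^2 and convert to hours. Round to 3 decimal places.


Step 1: a^3 / mu = 6.306266e+22 / 3.986e14 = 1.582104e+08
Step 2: sqrt(1.582104e+08) = 12578.1712 s
Step 3: T = 2*pi * 12578.1712 = 79030.98 s
Step 4: T in hours = 79030.98 / 3600 = 21.953 hours

21.953


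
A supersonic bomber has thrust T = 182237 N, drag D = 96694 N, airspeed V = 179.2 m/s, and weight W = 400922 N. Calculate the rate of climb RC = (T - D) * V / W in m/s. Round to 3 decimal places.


Step 1: Excess thrust = T - D = 182237 - 96694 = 85543 N
Step 2: Excess power = 85543 * 179.2 = 15329305.6 W
Step 3: RC = 15329305.6 / 400922 = 38.235 m/s

38.235


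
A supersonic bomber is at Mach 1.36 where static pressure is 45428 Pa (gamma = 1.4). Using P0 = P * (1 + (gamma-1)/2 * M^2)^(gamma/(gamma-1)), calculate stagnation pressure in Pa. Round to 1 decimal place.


Step 1: (gamma-1)/2 * M^2 = 0.2 * 1.8496 = 0.36992
Step 2: 1 + 0.36992 = 1.36992
Step 3: Exponent gamma/(gamma-1) = 3.5
Step 4: P0 = 45428 * 1.36992^3.5 = 136696.3 Pa

136696.3


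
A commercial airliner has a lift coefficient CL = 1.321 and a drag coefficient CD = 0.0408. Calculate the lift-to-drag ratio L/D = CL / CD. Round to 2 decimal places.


Step 1: L/D = CL / CD = 1.321 / 0.0408
Step 2: L/D = 32.38

32.38


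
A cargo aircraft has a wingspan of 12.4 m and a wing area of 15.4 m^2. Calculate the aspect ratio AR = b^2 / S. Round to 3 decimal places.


Step 1: b^2 = 12.4^2 = 153.76
Step 2: AR = 153.76 / 15.4 = 9.984

9.984


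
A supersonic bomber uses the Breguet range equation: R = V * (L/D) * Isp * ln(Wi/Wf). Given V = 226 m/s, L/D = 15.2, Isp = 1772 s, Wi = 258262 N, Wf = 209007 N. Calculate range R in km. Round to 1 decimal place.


Step 1: Coefficient = V * (L/D) * Isp = 226 * 15.2 * 1772 = 6087174.4 m
Step 2: Wi/Wf = 258262 / 209007 = 1.235662
Step 3: ln(1.235662) = 0.211607
Step 4: R = 6087174.4 * 0.211607 = 1288087.7 m = 1288.1 km

1288.1


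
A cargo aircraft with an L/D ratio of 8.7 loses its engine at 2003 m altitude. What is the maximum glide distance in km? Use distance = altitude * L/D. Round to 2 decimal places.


Step 1: Glide distance = altitude * L/D = 2003 * 8.7 = 17426.1 m
Step 2: Convert to km: 17426.1 / 1000 = 17.43 km

17.43


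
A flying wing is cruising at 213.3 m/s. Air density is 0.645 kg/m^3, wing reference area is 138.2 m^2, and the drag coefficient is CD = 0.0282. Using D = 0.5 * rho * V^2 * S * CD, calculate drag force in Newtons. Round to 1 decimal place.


Step 1: Dynamic pressure q = 0.5 * 0.645 * 213.3^2 = 14672.747 Pa
Step 2: Drag D = q * S * CD = 14672.747 * 138.2 * 0.0282
Step 3: D = 57183.2 N

57183.2


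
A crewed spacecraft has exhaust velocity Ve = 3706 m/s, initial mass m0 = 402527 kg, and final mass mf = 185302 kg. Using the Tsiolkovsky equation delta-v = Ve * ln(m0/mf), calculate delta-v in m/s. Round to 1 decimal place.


Step 1: Mass ratio m0/mf = 402527 / 185302 = 2.172276
Step 2: ln(2.172276) = 0.775775
Step 3: delta-v = 3706 * 0.775775 = 2875.0 m/s

2875.0


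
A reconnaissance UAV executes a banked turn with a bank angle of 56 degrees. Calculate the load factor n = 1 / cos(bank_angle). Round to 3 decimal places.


Step 1: Convert 56 degrees to radians = 0.977384
Step 2: cos(56 deg) = 0.559193
Step 3: n = 1 / 0.559193 = 1.788

1.788


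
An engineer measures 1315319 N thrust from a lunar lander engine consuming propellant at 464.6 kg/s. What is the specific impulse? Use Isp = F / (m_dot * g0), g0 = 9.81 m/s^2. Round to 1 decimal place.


Step 1: m_dot * g0 = 464.6 * 9.81 = 4557.73
Step 2: Isp = 1315319 / 4557.73 = 288.6 s

288.6


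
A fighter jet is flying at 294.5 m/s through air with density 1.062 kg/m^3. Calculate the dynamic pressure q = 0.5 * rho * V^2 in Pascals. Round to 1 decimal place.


Step 1: V^2 = 294.5^2 = 86730.25
Step 2: q = 0.5 * 1.062 * 86730.25
Step 3: q = 46053.8 Pa

46053.8


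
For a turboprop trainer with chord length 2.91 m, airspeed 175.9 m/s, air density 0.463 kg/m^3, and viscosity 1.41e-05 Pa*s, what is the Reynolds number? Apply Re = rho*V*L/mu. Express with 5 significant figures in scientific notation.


Step 1: Numerator = rho * V * L = 0.463 * 175.9 * 2.91 = 236.995347
Step 2: Re = 236.995347 / 1.41e-05
Step 3: Re = 1.6808e+07

1.6808e+07


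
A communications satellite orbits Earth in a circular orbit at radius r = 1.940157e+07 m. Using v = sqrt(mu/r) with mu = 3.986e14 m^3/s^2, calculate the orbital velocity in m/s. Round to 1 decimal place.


Step 1: mu / r = 3.986e14 / 1.940157e+07 = 20544729.1121
Step 2: v = sqrt(20544729.1121) = 4532.6 m/s

4532.6


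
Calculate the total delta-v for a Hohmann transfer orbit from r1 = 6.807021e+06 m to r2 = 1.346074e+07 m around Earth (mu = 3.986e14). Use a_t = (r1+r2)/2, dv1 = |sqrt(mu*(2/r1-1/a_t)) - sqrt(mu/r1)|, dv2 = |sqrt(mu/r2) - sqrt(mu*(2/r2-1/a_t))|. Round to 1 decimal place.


Step 1: Transfer semi-major axis a_t = (6.807021e+06 + 1.346074e+07) / 2 = 1.013388e+07 m
Step 2: v1 (circular at r1) = sqrt(mu/r1) = 7652.27 m/s
Step 3: v_t1 = sqrt(mu*(2/r1 - 1/a_t)) = 8819.35 m/s
Step 4: dv1 = |8819.35 - 7652.27| = 1167.09 m/s
Step 5: v2 (circular at r2) = 5441.69 m/s, v_t2 = 4459.9 m/s
Step 6: dv2 = |5441.69 - 4459.9| = 981.8 m/s
Step 7: Total delta-v = 1167.09 + 981.8 = 2148.9 m/s

2148.9


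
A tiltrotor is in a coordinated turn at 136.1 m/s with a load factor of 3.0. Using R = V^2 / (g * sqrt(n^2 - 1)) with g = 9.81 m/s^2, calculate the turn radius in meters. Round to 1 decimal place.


Step 1: V^2 = 136.1^2 = 18523.21
Step 2: n^2 - 1 = 3.0^2 - 1 = 8.0
Step 3: sqrt(8.0) = 2.828427
Step 4: R = 18523.21 / (9.81 * 2.828427) = 667.6 m

667.6


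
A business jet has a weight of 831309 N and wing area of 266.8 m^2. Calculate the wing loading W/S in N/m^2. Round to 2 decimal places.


Step 1: Wing loading = W / S = 831309 / 266.8
Step 2: Wing loading = 3115.85 N/m^2

3115.85


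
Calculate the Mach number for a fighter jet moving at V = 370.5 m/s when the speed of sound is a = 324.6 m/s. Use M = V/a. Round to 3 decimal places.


Step 1: M = V / a = 370.5 / 324.6
Step 2: M = 1.141

1.141


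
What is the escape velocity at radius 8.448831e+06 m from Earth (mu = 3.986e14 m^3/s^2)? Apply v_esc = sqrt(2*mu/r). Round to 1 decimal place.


Step 1: 2*mu/r = 2 * 3.986e14 / 8.448831e+06 = 94356248.8112
Step 2: v_esc = sqrt(94356248.8112) = 9713.7 m/s

9713.7


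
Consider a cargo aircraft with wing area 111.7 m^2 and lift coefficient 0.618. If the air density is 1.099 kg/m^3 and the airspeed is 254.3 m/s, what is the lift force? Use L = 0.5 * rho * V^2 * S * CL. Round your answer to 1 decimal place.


Step 1: Calculate dynamic pressure q = 0.5 * 1.099 * 254.3^2 = 0.5 * 1.099 * 64668.49 = 35535.3353 Pa
Step 2: Multiply by wing area and lift coefficient: L = 35535.3353 * 111.7 * 0.618
Step 3: L = 3969296.948 * 0.618 = 2453025.5 N

2453025.5


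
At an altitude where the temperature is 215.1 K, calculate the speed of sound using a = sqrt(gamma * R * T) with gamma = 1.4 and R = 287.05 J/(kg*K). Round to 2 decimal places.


Step 1: gamma * R * T = 1.4 * 287.05 * 215.1 = 86442.237
Step 2: a = sqrt(86442.237) = 294.01 m/s

294.01


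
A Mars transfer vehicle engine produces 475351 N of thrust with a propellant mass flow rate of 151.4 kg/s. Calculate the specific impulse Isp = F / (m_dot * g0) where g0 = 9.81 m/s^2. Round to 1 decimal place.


Step 1: m_dot * g0 = 151.4 * 9.81 = 1485.23
Step 2: Isp = 475351 / 1485.23 = 320.1 s

320.1


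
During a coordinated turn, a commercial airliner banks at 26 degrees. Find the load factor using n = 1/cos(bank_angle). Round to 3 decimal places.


Step 1: Convert 26 degrees to radians = 0.453786
Step 2: cos(26 deg) = 0.898794
Step 3: n = 1 / 0.898794 = 1.113

1.113


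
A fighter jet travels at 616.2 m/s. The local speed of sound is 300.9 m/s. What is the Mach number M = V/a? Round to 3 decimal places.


Step 1: M = V / a = 616.2 / 300.9
Step 2: M = 2.048

2.048


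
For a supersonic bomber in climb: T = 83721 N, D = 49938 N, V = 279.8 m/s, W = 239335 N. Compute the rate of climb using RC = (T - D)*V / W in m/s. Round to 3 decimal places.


Step 1: Excess thrust = T - D = 83721 - 49938 = 33783 N
Step 2: Excess power = 33783 * 279.8 = 9452483.4 W
Step 3: RC = 9452483.4 / 239335 = 39.495 m/s

39.495


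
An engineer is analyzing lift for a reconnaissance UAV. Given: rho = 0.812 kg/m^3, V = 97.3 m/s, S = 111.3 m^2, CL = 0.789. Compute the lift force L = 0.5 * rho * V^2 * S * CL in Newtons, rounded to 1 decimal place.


Step 1: Calculate dynamic pressure q = 0.5 * 0.812 * 97.3^2 = 0.5 * 0.812 * 9467.29 = 3843.7197 Pa
Step 2: Multiply by wing area and lift coefficient: L = 3843.7197 * 111.3 * 0.789
Step 3: L = 427806.0071 * 0.789 = 337538.9 N

337538.9


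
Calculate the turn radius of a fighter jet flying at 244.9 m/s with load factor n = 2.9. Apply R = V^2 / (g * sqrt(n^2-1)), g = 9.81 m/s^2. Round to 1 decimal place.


Step 1: V^2 = 244.9^2 = 59976.01
Step 2: n^2 - 1 = 2.9^2 - 1 = 7.41
Step 3: sqrt(7.41) = 2.722132
Step 4: R = 59976.01 / (9.81 * 2.722132) = 2245.9 m

2245.9


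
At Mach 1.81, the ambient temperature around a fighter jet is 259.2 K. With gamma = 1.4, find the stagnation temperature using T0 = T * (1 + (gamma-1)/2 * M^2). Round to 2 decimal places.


Step 1: (gamma-1)/2 = 0.2
Step 2: M^2 = 3.2761
Step 3: 1 + 0.2 * 3.2761 = 1.65522
Step 4: T0 = 259.2 * 1.65522 = 429.03 K

429.03


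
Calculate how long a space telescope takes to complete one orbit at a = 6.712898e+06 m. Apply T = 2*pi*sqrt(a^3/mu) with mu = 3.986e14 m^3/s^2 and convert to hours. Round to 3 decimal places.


Step 1: a^3 / mu = 3.025033e+20 / 3.986e14 = 7.589145e+05
Step 2: sqrt(7.589145e+05) = 871.157 s
Step 3: T = 2*pi * 871.157 = 5473.64 s
Step 4: T in hours = 5473.64 / 3600 = 1.520 hours

1.520


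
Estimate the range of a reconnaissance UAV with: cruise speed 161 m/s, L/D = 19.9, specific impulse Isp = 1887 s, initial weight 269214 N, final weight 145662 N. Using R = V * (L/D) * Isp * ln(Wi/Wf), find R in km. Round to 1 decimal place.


Step 1: Coefficient = V * (L/D) * Isp = 161 * 19.9 * 1887 = 6045759.3 m
Step 2: Wi/Wf = 269214 / 145662 = 1.84821
Step 3: ln(1.84821) = 0.614218
Step 4: R = 6045759.3 * 0.614218 = 3713412.6 m = 3713.4 km

3713.4


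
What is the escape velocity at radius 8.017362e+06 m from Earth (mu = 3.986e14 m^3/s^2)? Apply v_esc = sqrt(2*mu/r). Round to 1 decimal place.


Step 1: 2*mu/r = 2 * 3.986e14 / 8.017362e+06 = 99434202.9211
Step 2: v_esc = sqrt(99434202.9211) = 9971.7 m/s

9971.7


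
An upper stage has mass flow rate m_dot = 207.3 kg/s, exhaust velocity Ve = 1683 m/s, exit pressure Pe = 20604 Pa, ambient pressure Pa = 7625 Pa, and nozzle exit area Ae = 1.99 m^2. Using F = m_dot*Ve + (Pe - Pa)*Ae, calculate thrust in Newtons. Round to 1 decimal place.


Step 1: Momentum thrust = m_dot * Ve = 207.3 * 1683 = 348885.9 N
Step 2: Pressure thrust = (Pe - Pa) * Ae = (20604 - 7625) * 1.99 = 25828.21 N
Step 3: Total thrust F = 348885.9 + 25828.21 = 374714.1 N

374714.1


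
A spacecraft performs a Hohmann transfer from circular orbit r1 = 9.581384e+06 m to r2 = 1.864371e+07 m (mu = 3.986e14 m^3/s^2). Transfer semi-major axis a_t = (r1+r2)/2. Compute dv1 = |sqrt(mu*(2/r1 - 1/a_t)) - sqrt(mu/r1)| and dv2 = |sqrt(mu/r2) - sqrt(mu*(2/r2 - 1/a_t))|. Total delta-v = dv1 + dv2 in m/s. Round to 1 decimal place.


Step 1: Transfer semi-major axis a_t = (9.581384e+06 + 1.864371e+07) / 2 = 1.411255e+07 m
Step 2: v1 (circular at r1) = sqrt(mu/r1) = 6449.92 m/s
Step 3: v_t1 = sqrt(mu*(2/r1 - 1/a_t)) = 7413.41 m/s
Step 4: dv1 = |7413.41 - 6449.92| = 963.49 m/s
Step 5: v2 (circular at r2) = 4623.84 m/s, v_t2 = 3809.9 m/s
Step 6: dv2 = |4623.84 - 3809.9| = 813.93 m/s
Step 7: Total delta-v = 963.49 + 813.93 = 1777.4 m/s

1777.4


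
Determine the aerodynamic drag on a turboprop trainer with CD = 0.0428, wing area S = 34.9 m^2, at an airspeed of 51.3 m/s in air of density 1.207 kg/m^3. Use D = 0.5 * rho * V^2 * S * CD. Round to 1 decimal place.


Step 1: Dynamic pressure q = 0.5 * 1.207 * 51.3^2 = 1588.2249 Pa
Step 2: Drag D = q * S * CD = 1588.2249 * 34.9 * 0.0428
Step 3: D = 2372.4 N

2372.4


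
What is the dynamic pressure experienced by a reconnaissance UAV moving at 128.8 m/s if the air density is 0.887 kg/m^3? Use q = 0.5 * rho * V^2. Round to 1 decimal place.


Step 1: V^2 = 128.8^2 = 16589.44
Step 2: q = 0.5 * 0.887 * 16589.44
Step 3: q = 7357.4 Pa

7357.4


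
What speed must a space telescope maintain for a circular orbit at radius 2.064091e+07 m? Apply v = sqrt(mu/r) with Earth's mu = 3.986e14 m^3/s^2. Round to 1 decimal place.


Step 1: mu / r = 3.986e14 / 2.064091e+07 = 19311164.0911
Step 2: v = sqrt(19311164.0911) = 4394.4 m/s

4394.4


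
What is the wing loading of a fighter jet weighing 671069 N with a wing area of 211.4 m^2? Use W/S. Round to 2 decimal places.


Step 1: Wing loading = W / S = 671069 / 211.4
Step 2: Wing loading = 3174.40 N/m^2

3174.40


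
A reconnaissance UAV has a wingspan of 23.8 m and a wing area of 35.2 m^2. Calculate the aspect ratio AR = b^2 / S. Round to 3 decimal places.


Step 1: b^2 = 23.8^2 = 566.44
Step 2: AR = 566.44 / 35.2 = 16.092

16.092


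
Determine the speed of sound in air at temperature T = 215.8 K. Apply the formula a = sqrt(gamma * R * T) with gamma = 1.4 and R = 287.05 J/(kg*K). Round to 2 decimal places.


Step 1: gamma * R * T = 1.4 * 287.05 * 215.8 = 86723.546
Step 2: a = sqrt(86723.546) = 294.49 m/s

294.49


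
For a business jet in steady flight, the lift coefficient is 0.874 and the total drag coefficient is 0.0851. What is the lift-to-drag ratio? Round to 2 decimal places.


Step 1: L/D = CL / CD = 0.874 / 0.0851
Step 2: L/D = 10.27

10.27


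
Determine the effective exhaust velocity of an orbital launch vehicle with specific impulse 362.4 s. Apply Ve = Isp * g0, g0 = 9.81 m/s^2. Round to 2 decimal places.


Step 1: Ve = Isp * g0 = 362.4 * 9.81
Step 2: Ve = 3555.14 m/s

3555.14


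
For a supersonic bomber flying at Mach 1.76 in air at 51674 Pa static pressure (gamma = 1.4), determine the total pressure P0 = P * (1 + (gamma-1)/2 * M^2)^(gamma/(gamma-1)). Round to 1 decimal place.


Step 1: (gamma-1)/2 * M^2 = 0.2 * 3.0976 = 0.61952
Step 2: 1 + 0.61952 = 1.61952
Step 3: Exponent gamma/(gamma-1) = 3.5
Step 4: P0 = 51674 * 1.61952^3.5 = 279334.2 Pa

279334.2


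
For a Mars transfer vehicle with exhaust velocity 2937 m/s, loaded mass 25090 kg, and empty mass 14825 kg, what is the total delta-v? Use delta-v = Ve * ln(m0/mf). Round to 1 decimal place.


Step 1: Mass ratio m0/mf = 25090 / 14825 = 1.692411
Step 2: ln(1.692411) = 0.526154
Step 3: delta-v = 2937 * 0.526154 = 1545.3 m/s

1545.3


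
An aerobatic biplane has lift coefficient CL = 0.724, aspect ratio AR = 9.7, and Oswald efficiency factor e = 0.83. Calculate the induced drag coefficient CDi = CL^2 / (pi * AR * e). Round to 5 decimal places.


Step 1: CL^2 = 0.724^2 = 0.524176
Step 2: pi * AR * e = 3.14159 * 9.7 * 0.83 = 25.292962
Step 3: CDi = 0.524176 / 25.292962 = 0.02072

0.02072


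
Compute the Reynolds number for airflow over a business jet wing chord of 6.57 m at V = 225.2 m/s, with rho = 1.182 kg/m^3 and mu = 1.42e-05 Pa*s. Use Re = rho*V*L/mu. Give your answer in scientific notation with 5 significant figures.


Step 1: Numerator = rho * V * L = 1.182 * 225.2 * 6.57 = 1748.844648
Step 2: Re = 1748.844648 / 1.42e-05
Step 3: Re = 1.2316e+08

1.2316e+08


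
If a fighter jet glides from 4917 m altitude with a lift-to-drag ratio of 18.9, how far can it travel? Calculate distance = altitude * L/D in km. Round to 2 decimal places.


Step 1: Glide distance = altitude * L/D = 4917 * 18.9 = 92931.3 m
Step 2: Convert to km: 92931.3 / 1000 = 92.93 km

92.93


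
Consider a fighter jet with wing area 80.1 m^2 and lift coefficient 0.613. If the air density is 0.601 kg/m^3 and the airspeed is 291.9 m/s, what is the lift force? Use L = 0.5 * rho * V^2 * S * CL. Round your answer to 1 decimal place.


Step 1: Calculate dynamic pressure q = 0.5 * 0.601 * 291.9^2 = 0.5 * 0.601 * 85205.61 = 25604.2858 Pa
Step 2: Multiply by wing area and lift coefficient: L = 25604.2858 * 80.1 * 0.613
Step 3: L = 2050903.293 * 0.613 = 1257203.7 N

1257203.7


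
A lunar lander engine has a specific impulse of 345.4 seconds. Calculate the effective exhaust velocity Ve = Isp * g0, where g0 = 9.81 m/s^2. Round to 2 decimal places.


Step 1: Ve = Isp * g0 = 345.4 * 9.81
Step 2: Ve = 3388.37 m/s

3388.37


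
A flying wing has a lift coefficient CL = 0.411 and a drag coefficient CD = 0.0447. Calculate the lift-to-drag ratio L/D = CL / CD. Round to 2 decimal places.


Step 1: L/D = CL / CD = 0.411 / 0.0447
Step 2: L/D = 9.19

9.19


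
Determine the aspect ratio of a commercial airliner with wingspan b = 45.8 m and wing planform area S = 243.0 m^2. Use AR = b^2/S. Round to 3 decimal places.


Step 1: b^2 = 45.8^2 = 2097.64
Step 2: AR = 2097.64 / 243.0 = 8.632

8.632


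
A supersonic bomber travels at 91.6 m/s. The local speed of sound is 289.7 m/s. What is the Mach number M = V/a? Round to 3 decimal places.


Step 1: M = V / a = 91.6 / 289.7
Step 2: M = 0.316

0.316


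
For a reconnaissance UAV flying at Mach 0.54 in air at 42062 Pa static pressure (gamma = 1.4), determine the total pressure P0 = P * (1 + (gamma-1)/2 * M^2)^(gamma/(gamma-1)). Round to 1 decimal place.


Step 1: (gamma-1)/2 * M^2 = 0.2 * 0.2916 = 0.05832
Step 2: 1 + 0.05832 = 1.05832
Step 3: Exponent gamma/(gamma-1) = 3.5
Step 4: P0 = 42062 * 1.05832^3.5 = 51292.0 Pa

51292.0


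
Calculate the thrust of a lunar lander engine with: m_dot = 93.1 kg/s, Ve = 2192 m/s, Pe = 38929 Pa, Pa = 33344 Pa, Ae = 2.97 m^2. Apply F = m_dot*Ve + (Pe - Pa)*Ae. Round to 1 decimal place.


Step 1: Momentum thrust = m_dot * Ve = 93.1 * 2192 = 204075.2 N
Step 2: Pressure thrust = (Pe - Pa) * Ae = (38929 - 33344) * 2.97 = 16587.45 N
Step 3: Total thrust F = 204075.2 + 16587.45 = 220662.7 N

220662.7


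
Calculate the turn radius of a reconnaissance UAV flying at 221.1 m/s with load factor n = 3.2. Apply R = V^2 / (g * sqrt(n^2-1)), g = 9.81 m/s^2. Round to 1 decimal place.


Step 1: V^2 = 221.1^2 = 48885.21
Step 2: n^2 - 1 = 3.2^2 - 1 = 9.24
Step 3: sqrt(9.24) = 3.039737
Step 4: R = 48885.21 / (9.81 * 3.039737) = 1639.4 m

1639.4


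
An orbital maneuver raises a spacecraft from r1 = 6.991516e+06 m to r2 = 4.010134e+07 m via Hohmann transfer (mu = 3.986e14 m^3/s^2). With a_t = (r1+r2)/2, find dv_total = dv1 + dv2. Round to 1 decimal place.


Step 1: Transfer semi-major axis a_t = (6.991516e+06 + 4.010134e+07) / 2 = 2.354643e+07 m
Step 2: v1 (circular at r1) = sqrt(mu/r1) = 7550.63 m/s
Step 3: v_t1 = sqrt(mu*(2/r1 - 1/a_t)) = 9853.71 m/s
Step 4: dv1 = |9853.71 - 7550.63| = 2303.09 m/s
Step 5: v2 (circular at r2) = 3152.75 m/s, v_t2 = 1717.96 m/s
Step 6: dv2 = |3152.75 - 1717.96| = 1434.79 m/s
Step 7: Total delta-v = 2303.09 + 1434.79 = 3737.9 m/s

3737.9


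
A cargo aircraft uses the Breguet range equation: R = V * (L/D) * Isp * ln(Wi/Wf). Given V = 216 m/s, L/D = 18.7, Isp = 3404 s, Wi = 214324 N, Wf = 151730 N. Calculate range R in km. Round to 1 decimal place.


Step 1: Coefficient = V * (L/D) * Isp = 216 * 18.7 * 3404 = 13749436.8 m
Step 2: Wi/Wf = 214324 / 151730 = 1.412535
Step 3: ln(1.412535) = 0.345386
Step 4: R = 13749436.8 * 0.345386 = 4748866.6 m = 4748.9 km

4748.9


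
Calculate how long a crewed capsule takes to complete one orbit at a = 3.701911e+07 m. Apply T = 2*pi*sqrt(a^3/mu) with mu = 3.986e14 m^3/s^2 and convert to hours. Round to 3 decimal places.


Step 1: a^3 / mu = 5.073153e+22 / 3.986e14 = 1.272743e+08
Step 2: sqrt(1.272743e+08) = 11281.59 s
Step 3: T = 2*pi * 11281.59 = 70884.32 s
Step 4: T in hours = 70884.32 / 3600 = 19.690 hours

19.690


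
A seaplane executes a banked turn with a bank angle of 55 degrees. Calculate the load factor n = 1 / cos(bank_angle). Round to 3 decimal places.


Step 1: Convert 55 degrees to radians = 0.959931
Step 2: cos(55 deg) = 0.573576
Step 3: n = 1 / 0.573576 = 1.743

1.743


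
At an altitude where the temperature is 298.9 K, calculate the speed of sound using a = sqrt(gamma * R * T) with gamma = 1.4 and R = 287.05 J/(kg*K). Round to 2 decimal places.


Step 1: gamma * R * T = 1.4 * 287.05 * 298.9 = 120118.943
Step 2: a = sqrt(120118.943) = 346.58 m/s

346.58


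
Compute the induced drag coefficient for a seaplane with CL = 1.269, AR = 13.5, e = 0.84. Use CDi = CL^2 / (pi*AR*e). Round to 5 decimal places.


Step 1: CL^2 = 1.269^2 = 1.610361
Step 2: pi * AR * e = 3.14159 * 13.5 * 0.84 = 35.625661
Step 3: CDi = 1.610361 / 35.625661 = 0.04520

0.04520


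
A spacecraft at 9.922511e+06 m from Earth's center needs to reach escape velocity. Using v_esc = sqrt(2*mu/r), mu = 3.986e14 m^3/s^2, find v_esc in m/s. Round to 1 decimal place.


Step 1: 2*mu/r = 2 * 3.986e14 / 9.922511e+06 = 80342566.5137
Step 2: v_esc = sqrt(80342566.5137) = 8963.4 m/s

8963.4


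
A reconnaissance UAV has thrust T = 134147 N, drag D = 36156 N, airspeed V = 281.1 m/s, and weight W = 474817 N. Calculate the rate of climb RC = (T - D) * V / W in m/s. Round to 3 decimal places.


Step 1: Excess thrust = T - D = 134147 - 36156 = 97991 N
Step 2: Excess power = 97991 * 281.1 = 27545270.1 W
Step 3: RC = 27545270.1 / 474817 = 58.012 m/s

58.012


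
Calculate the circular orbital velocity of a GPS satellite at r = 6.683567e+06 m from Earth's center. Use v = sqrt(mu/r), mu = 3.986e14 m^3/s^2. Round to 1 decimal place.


Step 1: mu / r = 3.986e14 / 6.683567e+06 = 59638812.628
Step 2: v = sqrt(59638812.628) = 7722.6 m/s

7722.6


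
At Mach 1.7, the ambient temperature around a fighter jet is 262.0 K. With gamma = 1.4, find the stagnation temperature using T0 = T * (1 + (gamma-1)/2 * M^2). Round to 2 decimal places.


Step 1: (gamma-1)/2 = 0.2
Step 2: M^2 = 2.89
Step 3: 1 + 0.2 * 2.89 = 1.578
Step 4: T0 = 262.0 * 1.578 = 413.44 K

413.44


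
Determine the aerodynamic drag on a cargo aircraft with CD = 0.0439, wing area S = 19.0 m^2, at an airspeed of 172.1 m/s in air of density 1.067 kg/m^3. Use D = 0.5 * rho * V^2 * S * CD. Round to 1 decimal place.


Step 1: Dynamic pressure q = 0.5 * 1.067 * 172.1^2 = 15801.4217 Pa
Step 2: Drag D = q * S * CD = 15801.4217 * 19.0 * 0.0439
Step 3: D = 13180.0 N

13180.0


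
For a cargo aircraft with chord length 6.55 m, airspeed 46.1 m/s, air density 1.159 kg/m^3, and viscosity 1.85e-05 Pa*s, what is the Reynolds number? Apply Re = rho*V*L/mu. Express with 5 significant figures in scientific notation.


Step 1: Numerator = rho * V * L = 1.159 * 46.1 * 6.55 = 349.965845
Step 2: Re = 349.965845 / 1.85e-05
Step 3: Re = 1.8917e+07

1.8917e+07


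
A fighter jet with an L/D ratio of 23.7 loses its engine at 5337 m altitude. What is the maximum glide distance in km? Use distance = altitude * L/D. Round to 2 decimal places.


Step 1: Glide distance = altitude * L/D = 5337 * 23.7 = 126486.9 m
Step 2: Convert to km: 126486.9 / 1000 = 126.49 km

126.49


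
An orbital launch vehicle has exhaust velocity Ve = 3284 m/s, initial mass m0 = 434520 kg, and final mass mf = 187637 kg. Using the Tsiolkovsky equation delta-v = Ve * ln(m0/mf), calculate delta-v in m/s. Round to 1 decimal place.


Step 1: Mass ratio m0/mf = 434520 / 187637 = 2.315748
Step 2: ln(2.315748) = 0.839733
Step 3: delta-v = 3284 * 0.839733 = 2757.7 m/s

2757.7


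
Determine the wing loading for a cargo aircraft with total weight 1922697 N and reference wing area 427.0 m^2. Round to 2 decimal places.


Step 1: Wing loading = W / S = 1922697 / 427.0
Step 2: Wing loading = 4502.80 N/m^2

4502.80


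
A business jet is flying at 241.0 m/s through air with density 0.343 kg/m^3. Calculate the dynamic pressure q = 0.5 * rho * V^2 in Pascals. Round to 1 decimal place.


Step 1: V^2 = 241.0^2 = 58081.0
Step 2: q = 0.5 * 0.343 * 58081.0
Step 3: q = 9960.9 Pa

9960.9


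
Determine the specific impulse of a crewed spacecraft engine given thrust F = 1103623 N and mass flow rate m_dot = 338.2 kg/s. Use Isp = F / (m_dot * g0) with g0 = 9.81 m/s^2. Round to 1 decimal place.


Step 1: m_dot * g0 = 338.2 * 9.81 = 3317.74
Step 2: Isp = 1103623 / 3317.74 = 332.6 s

332.6


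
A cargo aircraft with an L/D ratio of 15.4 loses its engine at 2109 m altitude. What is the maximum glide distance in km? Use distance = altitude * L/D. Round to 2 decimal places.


Step 1: Glide distance = altitude * L/D = 2109 * 15.4 = 32478.6 m
Step 2: Convert to km: 32478.6 / 1000 = 32.48 km

32.48


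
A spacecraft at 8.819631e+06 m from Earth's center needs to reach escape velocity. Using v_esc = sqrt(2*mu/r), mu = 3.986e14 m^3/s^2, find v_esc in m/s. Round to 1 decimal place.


Step 1: 2*mu/r = 2 * 3.986e14 / 8.819631e+06 = 90389269.1202
Step 2: v_esc = sqrt(90389269.1202) = 9507.3 m/s

9507.3


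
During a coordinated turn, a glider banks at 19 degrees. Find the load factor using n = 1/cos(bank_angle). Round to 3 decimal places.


Step 1: Convert 19 degrees to radians = 0.331613
Step 2: cos(19 deg) = 0.945519
Step 3: n = 1 / 0.945519 = 1.058

1.058


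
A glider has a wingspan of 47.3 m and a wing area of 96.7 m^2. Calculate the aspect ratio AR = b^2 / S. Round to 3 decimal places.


Step 1: b^2 = 47.3^2 = 2237.29
Step 2: AR = 2237.29 / 96.7 = 23.136

23.136


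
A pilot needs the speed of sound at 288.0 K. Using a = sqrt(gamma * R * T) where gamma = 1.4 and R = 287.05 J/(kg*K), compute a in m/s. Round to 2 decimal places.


Step 1: gamma * R * T = 1.4 * 287.05 * 288.0 = 115738.56
Step 2: a = sqrt(115738.56) = 340.20 m/s

340.20


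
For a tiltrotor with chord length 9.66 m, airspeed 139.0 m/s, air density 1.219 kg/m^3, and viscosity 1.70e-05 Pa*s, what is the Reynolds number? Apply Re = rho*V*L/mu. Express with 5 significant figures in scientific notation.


Step 1: Numerator = rho * V * L = 1.219 * 139.0 * 9.66 = 1636.80006
Step 2: Re = 1636.80006 / 1.70e-05
Step 3: Re = 9.6282e+07

9.6282e+07


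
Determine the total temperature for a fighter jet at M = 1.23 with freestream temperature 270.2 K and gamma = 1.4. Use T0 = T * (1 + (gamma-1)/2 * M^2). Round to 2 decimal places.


Step 1: (gamma-1)/2 = 0.2
Step 2: M^2 = 1.5129
Step 3: 1 + 0.2 * 1.5129 = 1.30258
Step 4: T0 = 270.2 * 1.30258 = 351.96 K

351.96


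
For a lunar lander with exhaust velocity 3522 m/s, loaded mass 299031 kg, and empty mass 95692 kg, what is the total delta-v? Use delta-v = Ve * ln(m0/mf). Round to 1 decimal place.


Step 1: Mass ratio m0/mf = 299031 / 95692 = 3.124932
Step 2: ln(3.124932) = 1.139413
Step 3: delta-v = 3522 * 1.139413 = 4013.0 m/s

4013.0


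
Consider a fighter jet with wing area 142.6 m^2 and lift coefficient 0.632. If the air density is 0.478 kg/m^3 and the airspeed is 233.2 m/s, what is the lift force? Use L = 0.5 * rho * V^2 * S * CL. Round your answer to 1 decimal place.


Step 1: Calculate dynamic pressure q = 0.5 * 0.478 * 233.2^2 = 0.5 * 0.478 * 54382.24 = 12997.3554 Pa
Step 2: Multiply by wing area and lift coefficient: L = 12997.3554 * 142.6 * 0.632
Step 3: L = 1853422.8743 * 0.632 = 1171363.3 N

1171363.3


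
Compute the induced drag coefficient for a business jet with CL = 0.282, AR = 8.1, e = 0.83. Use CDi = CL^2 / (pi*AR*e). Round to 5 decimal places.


Step 1: CL^2 = 0.282^2 = 0.079524
Step 2: pi * AR * e = 3.14159 * 8.1 * 0.83 = 21.120927
Step 3: CDi = 0.079524 / 21.120927 = 0.00377

0.00377


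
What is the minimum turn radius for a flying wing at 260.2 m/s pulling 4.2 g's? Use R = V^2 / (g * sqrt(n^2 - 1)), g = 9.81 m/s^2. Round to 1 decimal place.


Step 1: V^2 = 260.2^2 = 67704.04
Step 2: n^2 - 1 = 4.2^2 - 1 = 16.64
Step 3: sqrt(16.64) = 4.079216
Step 4: R = 67704.04 / (9.81 * 4.079216) = 1691.9 m

1691.9


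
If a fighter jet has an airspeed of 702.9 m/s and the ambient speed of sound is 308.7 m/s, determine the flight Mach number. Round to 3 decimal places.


Step 1: M = V / a = 702.9 / 308.7
Step 2: M = 2.277

2.277
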